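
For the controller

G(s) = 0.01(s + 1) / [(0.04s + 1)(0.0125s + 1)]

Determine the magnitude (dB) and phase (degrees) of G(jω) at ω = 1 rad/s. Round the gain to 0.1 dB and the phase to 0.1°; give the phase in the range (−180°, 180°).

-37.0 dB, 42.0°

At ω = 1 rad/s:
zero (1 + j1·1) = 1 + j1 → |·| ≈ 1.4142, ∠ ≈ 45.00°
pole (1 + j1·0.04) = 1 + j0.04 → |·| ≈ 1.0008, ∠ ≈ 2.29°
pole (1 + j1·0.0125) = 1 + j0.0125 → |·| ≈ 1.0001, ∠ ≈ 0.72°
|G| = 0.01 · 1.4142 / (1.0008 · 1.0001) ≈ 0.014129
Gain = 20 log₁₀(0.014129) ≈ -37.00 dB
∠G = (45.00°) − (2.29° + 0.72°) = 41.99°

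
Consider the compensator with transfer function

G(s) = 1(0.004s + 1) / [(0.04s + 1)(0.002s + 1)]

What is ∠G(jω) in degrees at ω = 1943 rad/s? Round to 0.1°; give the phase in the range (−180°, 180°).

-82.2°

At ω = 1943 rad/s:
zero (1 + j1943·0.004) = 1 + j7.772 → |·| ≈ 7.8361, ∠ ≈ 82.67°
pole (1 + j1943·0.04) = 1 + j77.72 → |·| ≈ 77.726, ∠ ≈ 89.26°
pole (1 + j1943·0.002) = 1 + j3.886 → |·| ≈ 4.0126, ∠ ≈ 75.57°
∠G = (82.67°) − (89.26° + 75.57°) = -82.16°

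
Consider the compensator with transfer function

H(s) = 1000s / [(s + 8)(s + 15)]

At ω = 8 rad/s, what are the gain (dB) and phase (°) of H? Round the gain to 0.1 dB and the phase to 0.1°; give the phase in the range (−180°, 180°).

At s = jω = j8:
zero at origin: s = j8 → |·| = 8, ∠ = 90.00°
pole (s+8): 8 + j8 → |·| = √(8²+8²) = √128 ≈ 11.314, ∠ = arctan(8/8) ≈ 45.00°
pole (s+15): 15 + j8 → |·| = √(15²+8²) = √289 ≈ 17, ∠ = arctan(8/15) ≈ 28.07°
|H| = 1000 · 8 / 192.34 ≈ 41.593
Gain = 20 log₁₀(41.593) ≈ 32.38 dB
∠H = 90.00° − 73.07° = 16.93°

32.4 dB, 16.9°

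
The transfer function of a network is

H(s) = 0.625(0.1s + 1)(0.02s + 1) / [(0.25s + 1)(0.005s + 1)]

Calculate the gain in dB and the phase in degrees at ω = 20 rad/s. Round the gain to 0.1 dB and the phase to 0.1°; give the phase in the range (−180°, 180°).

At ω = 20 rad/s:
zero (1 + j20·0.1) = 1 + j2 → |·| ≈ 2.2361, ∠ ≈ 63.43°
zero (1 + j20·0.02) = 1 + j0.4 → |·| ≈ 1.077, ∠ ≈ 21.80°
pole (1 + j20·0.25) = 1 + j5 → |·| ≈ 5.099, ∠ ≈ 78.69°
pole (1 + j20·0.005) = 1 + j0.1 → |·| ≈ 1.005, ∠ ≈ 5.71°
|H| = 0.625 · 2.2361 · 1.077 / (5.099 · 1.005) ≈ 0.29372
Gain = 20 log₁₀(0.29372) ≈ -10.64 dB
∠H = (63.43° + 21.80°) − (78.69° + 5.71°) = 0.83°

-10.6 dB, 0.8°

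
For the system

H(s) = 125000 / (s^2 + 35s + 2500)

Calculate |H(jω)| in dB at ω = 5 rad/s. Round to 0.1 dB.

34.0 dB

At s = jω = j5:
quadratic: (j5)² + 35·j5 + 2500 = 2475 + j175 → |·| ≈ 2481.2, ∠ ≈ 4.04°
|H| = 125000 / 2481.2 ≈ 50.379
Gain = 20 log₁₀(50.379) ≈ 34.04 dB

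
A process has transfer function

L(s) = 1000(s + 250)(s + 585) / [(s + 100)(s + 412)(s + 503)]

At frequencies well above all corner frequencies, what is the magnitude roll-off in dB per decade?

-20 dB/decade

Each pole contributes −20 dB/decade at high frequency; each zero contributes +20 dB/decade.
Net: 2 zero(s) − 3 pole(s) → -20 dB/decade.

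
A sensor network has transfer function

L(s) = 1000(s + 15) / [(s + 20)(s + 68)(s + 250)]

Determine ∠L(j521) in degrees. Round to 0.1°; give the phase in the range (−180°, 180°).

-146.4°

At s = jω = j521:
zero (s+15): 15 + j521 → |·| = √(15²+521²) = √271666 ≈ 521.22, ∠ = arctan(521/15) ≈ 88.35°
pole (s+20): 20 + j521 → |·| = √(20²+521²) = √271841 ≈ 521.38, ∠ = arctan(521/20) ≈ 87.80°
pole (s+68): 68 + j521 → |·| = √(68²+521²) = √276065 ≈ 525.42, ∠ = arctan(521/68) ≈ 82.56°
pole (s+250): 250 + j521 → |·| = √(250²+521²) = √333941 ≈ 577.88, ∠ = arctan(521/250) ≈ 64.37°
∠L = 88.35° − 234.73° = -146.38°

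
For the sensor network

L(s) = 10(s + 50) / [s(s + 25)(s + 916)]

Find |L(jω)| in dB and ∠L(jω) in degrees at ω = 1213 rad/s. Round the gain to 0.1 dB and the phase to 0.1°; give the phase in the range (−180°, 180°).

-105.3 dB, -144.1°

At s = jω = j1213:
zero (s+50): 50 + j1213 → |·| = √(50²+1213²) = √1473869 ≈ 1214, ∠ = arctan(1213/50) ≈ 87.64°
pole (s+25): 25 + j1213 → |·| = √(25²+1213²) = √1471994 ≈ 1213.3, ∠ = arctan(1213/25) ≈ 88.82°
pole (s+916): 916 + j1213 → |·| = √(916²+1213²) = √2310425 ≈ 1520, ∠ = arctan(1213/916) ≈ 52.94°
pole at origin: |s| = 1213, ∠ = 90.00° (in denominator)
|L| = 10 · 1214 / 2.237e+09 ≈ 5.4269e-06
Gain = 20 log₁₀(5.4269e-06) ≈ -105.31 dB
∠L = 87.64° − 231.76° = -144.12°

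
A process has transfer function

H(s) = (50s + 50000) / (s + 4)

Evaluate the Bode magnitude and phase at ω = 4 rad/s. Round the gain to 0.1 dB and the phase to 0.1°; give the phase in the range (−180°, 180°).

Substitute s = j4:
Numerator: 50(j4) + 50000 = 50000 + j200
Denominator: (j4) + 4 = 4 + j4
|N| = √(50000² + 200²) ≈ 50000, ∠N ≈ 0.23°
|D| = √(4² + 4²) ≈ 5.6569, ∠D ≈ 45.00°
|H| = 50000 / 5.6569 ≈ 8838.8
Gain = 20 log₁₀(8838.8) ≈ 78.93 dB
∠H = 0.23° − 45.00° = -44.77°

78.9 dB, -44.8°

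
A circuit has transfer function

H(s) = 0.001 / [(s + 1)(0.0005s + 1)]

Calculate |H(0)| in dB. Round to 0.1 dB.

-60.0 dB

H(0) = 0.001 · 1 / 1 = 0.001
20 log₁₀(0.001) ≈ -60.00 dB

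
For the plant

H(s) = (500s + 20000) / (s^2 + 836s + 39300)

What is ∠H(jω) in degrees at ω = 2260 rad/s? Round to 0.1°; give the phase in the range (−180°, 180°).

-70.6°

Substitute s = j2260:
Numerator: 500(j2260) + 20000 = 20000 + j1130000
Denominator: (j2260)^2 + 836(j2260) + 39300 = -5068300 + j1889360
|N| = √(20000² + 1130000²) ≈ 1.1302e+06, ∠N ≈ 88.99°
|D| = √(5068300² + 1889360²) ≈ 5.409e+06, ∠D ≈ 159.56°
∠H = 88.99° − 159.56° = -70.57°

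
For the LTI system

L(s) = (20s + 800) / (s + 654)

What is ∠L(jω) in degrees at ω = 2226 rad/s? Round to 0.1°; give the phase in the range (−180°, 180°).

15.3°

Substitute s = j2226:
Numerator: 20(j2226) + 800 = 800 + j44520
Denominator: (j2226) + 654 = 654 + j2226
|N| = √(800² + 44520²) ≈ 44527, ∠N ≈ 88.97°
|D| = √(654² + 2226²) ≈ 2320.1, ∠D ≈ 73.63°
∠L = 88.97° − 73.63° = 15.34°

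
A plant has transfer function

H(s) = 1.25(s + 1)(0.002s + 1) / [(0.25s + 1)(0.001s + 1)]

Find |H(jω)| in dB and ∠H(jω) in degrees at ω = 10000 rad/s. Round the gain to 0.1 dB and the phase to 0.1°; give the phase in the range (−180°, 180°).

20.0 dB, 2.9°

At ω = 10000 rad/s:
zero (1 + j10000·1) = 1 + j10000 → |·| ≈ 10000, ∠ ≈ 89.99°
zero (1 + j10000·0.002) = 1 + j20 → |·| ≈ 20.025, ∠ ≈ 87.14°
pole (1 + j10000·0.25) = 1 + j2500 → |·| ≈ 2500, ∠ ≈ 89.98°
pole (1 + j10000·0.001) = 1 + j10 → |·| ≈ 10.05, ∠ ≈ 84.29°
|H| = 1.25 · 10000 · 20.025 / (2500 · 10.05) ≈ 9.9627
Gain = 20 log₁₀(9.9627) ≈ 19.97 dB
∠H = (89.99° + 87.14°) − (89.98° + 84.29°) = 2.86°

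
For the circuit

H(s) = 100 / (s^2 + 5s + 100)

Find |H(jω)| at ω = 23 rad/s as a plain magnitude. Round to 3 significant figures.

0.225

At s = jω = j23:
quadratic: (j23)² + 5·j23 + 100 = -429 + j115 → |·| ≈ 444.15, ∠ ≈ 164.99°
|H| = 100 / 444.15 ≈ 0.22515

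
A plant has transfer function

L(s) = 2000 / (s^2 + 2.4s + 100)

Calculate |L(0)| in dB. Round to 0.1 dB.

26.0 dB

L(0) = 2000 / 100 = 20
20 log₁₀(20) ≈ 26.02 dB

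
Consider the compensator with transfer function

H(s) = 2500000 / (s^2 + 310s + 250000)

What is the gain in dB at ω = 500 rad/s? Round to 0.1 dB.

At s = jω = j500:
quadratic: (j500)² + 310·j500 + 250000 = 0 + j155000 → |·| ≈ 1.55e+05, ∠ ≈ 90.00°
|H| = 2500000 / 1.55e+05 ≈ 16.129
Gain = 20 log₁₀(16.129) ≈ 24.15 dB

24.2 dB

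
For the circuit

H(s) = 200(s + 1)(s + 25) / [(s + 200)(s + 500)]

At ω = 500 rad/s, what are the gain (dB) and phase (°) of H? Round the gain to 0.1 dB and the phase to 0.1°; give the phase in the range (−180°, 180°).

42.4 dB, 63.8°

At s = jω = j500:
zero (s+1): 1 + j500 → |·| = √(1²+500²) = √250001 ≈ 500, ∠ = arctan(500/1) ≈ 89.89°
zero (s+25): 25 + j500 → |·| = √(25²+500²) = √250625 ≈ 500.62, ∠ = arctan(500/25) ≈ 87.14°
pole (s+200): 200 + j500 → |·| = √(200²+500²) = √290000 ≈ 538.52, ∠ = arctan(500/200) ≈ 68.20°
pole (s+500): 500 + j500 → |·| = √(500²+500²) = √500000 ≈ 707.11, ∠ = arctan(500/500) ≈ 45.00°
|H| = 200 · 2.5031e+05 / 3.8079e+05 ≈ 131.47
Gain = 20 log₁₀(131.47) ≈ 42.38 dB
∠H = 177.03° − 113.20° = 63.83°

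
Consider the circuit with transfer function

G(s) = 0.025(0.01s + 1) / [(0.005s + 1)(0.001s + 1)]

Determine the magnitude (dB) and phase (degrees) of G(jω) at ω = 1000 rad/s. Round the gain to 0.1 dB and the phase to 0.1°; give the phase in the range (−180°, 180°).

-29.2 dB, -39.4°

At ω = 1000 rad/s:
zero (1 + j1000·0.01) = 1 + j10 → |·| ≈ 10.05, ∠ ≈ 84.29°
pole (1 + j1000·0.005) = 1 + j5 → |·| ≈ 5.099, ∠ ≈ 78.69°
pole (1 + j1000·0.001) = 1 + j1 → |·| ≈ 1.4142, ∠ ≈ 45.00°
|G| = 0.025 · 10.05 / (5.099 · 1.4142) ≈ 0.034843
Gain = 20 log₁₀(0.034843) ≈ -29.16 dB
∠G = (84.29°) − (78.69° + 45.00°) = -39.40°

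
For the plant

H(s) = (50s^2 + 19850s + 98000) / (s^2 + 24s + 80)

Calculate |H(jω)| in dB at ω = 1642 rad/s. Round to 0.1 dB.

Substitute s = j1642:
Numerator: 50(j1642)^2 + 19850(j1642) + 98000 = -134710200 + j32593700
Denominator: (j1642)^2 + 24(j1642) + 80 = -2696084 + j39408
|N| = √(134710200² + 32593700²) ≈ 1.386e+08, ∠N ≈ 166.40°
|D| = √(2696084² + 39408²) ≈ 2.6964e+06, ∠D ≈ 179.16°
|H| = 1.386e+08 / 2.6964e+06 ≈ 51.402
Gain = 20 log₁₀(51.402) ≈ 34.22 dB

34.2 dB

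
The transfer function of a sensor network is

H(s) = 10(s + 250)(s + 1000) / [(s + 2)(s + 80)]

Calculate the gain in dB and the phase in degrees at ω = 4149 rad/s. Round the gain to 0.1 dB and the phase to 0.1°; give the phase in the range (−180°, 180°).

20.3 dB, -15.9°

At s = jω = j4149:
zero (s+250): 250 + j4149 → |·| = √(250²+4149²) = √17276701 ≈ 4156.5, ∠ = arctan(4149/250) ≈ 86.55°
zero (s+1000): 1000 + j4149 → |·| = √(1000²+4149²) = √18214201 ≈ 4267.8, ∠ = arctan(4149/1000) ≈ 76.45°
pole (s+2): 2 + j4149 → |·| = √(2²+4149²) = √17214205 ≈ 4149, ∠ = arctan(4149/2) ≈ 89.97°
pole (s+80): 80 + j4149 → |·| = √(80²+4149²) = √17220601 ≈ 4149.8, ∠ = arctan(4149/80) ≈ 88.90°
|H| = 10 · 1.7739e+07 / 1.7218e+07 ≈ 10.303
Gain = 20 log₁₀(10.303) ≈ 20.26 dB
∠H = 163.00° − 178.87° = -15.87°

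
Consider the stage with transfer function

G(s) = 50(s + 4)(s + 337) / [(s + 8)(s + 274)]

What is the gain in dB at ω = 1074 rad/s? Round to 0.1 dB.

34.1 dB

At s = jω = j1074:
zero (s+4): 4 + j1074 → |·| = √(4²+1074²) = √1153492 ≈ 1074, ∠ = arctan(1074/4) ≈ 89.79°
zero (s+337): 337 + j1074 → |·| = √(337²+1074²) = √1267045 ≈ 1125.6, ∠ = arctan(1074/337) ≈ 72.58°
pole (s+8): 8 + j1074 → |·| = √(8²+1074²) = √1153540 ≈ 1074, ∠ = arctan(1074/8) ≈ 89.57°
pole (s+274): 274 + j1074 → |·| = √(274²+1074²) = √1228552 ≈ 1108.4, ∠ = arctan(1074/274) ≈ 75.69°
|G| = 50 · 1.2089e+06 / 1.1904e+06 ≈ 50.777
Gain = 20 log₁₀(50.777) ≈ 34.11 dB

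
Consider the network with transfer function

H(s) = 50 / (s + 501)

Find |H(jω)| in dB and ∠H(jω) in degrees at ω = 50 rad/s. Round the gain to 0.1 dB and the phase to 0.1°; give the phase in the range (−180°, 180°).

-20.1 dB, -5.7°

Substitute s = j50:
Numerator: 50 = 50 + j0
Denominator: (j50) + 501 = 501 + j50
|N| = √(50² + 0²) ≈ 50, ∠N ≈ 0.00°
|D| = √(501² + 50²) ≈ 503.49, ∠D ≈ 5.70°
|H| = 50 / 503.49 ≈ 0.099307
Gain = 20 log₁₀(0.099307) ≈ -20.06 dB
∠H = 0.00° − 5.70° = -5.70°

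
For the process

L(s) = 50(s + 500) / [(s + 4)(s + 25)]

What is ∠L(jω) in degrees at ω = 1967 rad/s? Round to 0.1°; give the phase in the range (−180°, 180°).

-103.4°

At s = jω = j1967:
zero (s+500): 500 + j1967 → |·| = √(500²+1967²) = √4119089 ≈ 2029.6, ∠ = arctan(1967/500) ≈ 75.74°
pole (s+4): 4 + j1967 → |·| = √(4²+1967²) = √3869105 ≈ 1967, ∠ = arctan(1967/4) ≈ 89.88°
pole (s+25): 25 + j1967 → |·| = √(25²+1967²) = √3869714 ≈ 1967.2, ∠ = arctan(1967/25) ≈ 89.27°
∠L = 75.74° − 179.15° = -103.41°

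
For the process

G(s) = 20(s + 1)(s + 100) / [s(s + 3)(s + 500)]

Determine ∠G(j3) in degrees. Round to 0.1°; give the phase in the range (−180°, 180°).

-62.1°

At s = jω = j3:
zero (s+1): 1 + j3 → |·| = √(1²+3²) = √10 ≈ 3.1623, ∠ = arctan(3/1) ≈ 71.57°
zero (s+100): 100 + j3 → |·| = √(100²+3²) = √10009 ≈ 100.04, ∠ = arctan(3/100) ≈ 1.72°
pole (s+3): 3 + j3 → |·| = √(3²+3²) = √18 ≈ 4.2426, ∠ = arctan(3/3) ≈ 45.00°
pole (s+500): 500 + j3 → |·| = √(500²+3²) = √250009 ≈ 500.01, ∠ = arctan(3/500) ≈ 0.34°
pole at origin: |s| = 3, ∠ = 90.00° (in denominator)
∠G = 73.29° − 135.34° = -62.05°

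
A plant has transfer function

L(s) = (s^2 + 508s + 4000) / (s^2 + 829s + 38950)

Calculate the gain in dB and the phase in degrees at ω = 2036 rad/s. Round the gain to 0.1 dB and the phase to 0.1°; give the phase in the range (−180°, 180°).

Substitute s = j2036:
Numerator: (j2036)^2 + 508(j2036) + 4000 = -4141296 + j1034288
Denominator: (j2036)^2 + 829(j2036) + 38950 = -4106346 + j1687844
|N| = √(4141296² + 1034288²) ≈ 4.2685e+06, ∠N ≈ 165.98°
|D| = √(4106346² + 1687844²) ≈ 4.4397e+06, ∠D ≈ 157.66°
|L| = 4.2685e+06 / 4.4397e+06 ≈ 0.96144
Gain = 20 log₁₀(0.96144) ≈ -0.34 dB
∠L = 165.98° − 157.66° = 8.32°

-0.3 dB, 8.3°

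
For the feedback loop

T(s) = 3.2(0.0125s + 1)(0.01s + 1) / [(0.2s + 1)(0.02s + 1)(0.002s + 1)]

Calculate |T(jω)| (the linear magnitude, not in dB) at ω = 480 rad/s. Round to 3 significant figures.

0.0743

At ω = 480 rad/s:
zero (1 + j480·0.0125) = 1 + j6 → |·| ≈ 6.0828, ∠ ≈ 80.54°
zero (1 + j480·0.01) = 1 + j4.8 → |·| ≈ 4.9031, ∠ ≈ 78.23°
pole (1 + j480·0.2) = 1 + j96 → |·| ≈ 96.005, ∠ ≈ 89.40°
pole (1 + j480·0.02) = 1 + j9.6 → |·| ≈ 9.6519, ∠ ≈ 84.05°
pole (1 + j480·0.002) = 1 + j0.96 → |·| ≈ 1.3862, ∠ ≈ 43.83°
|T| = 3.2 · 6.0828 · 4.9031 / (96.005 · 9.6519 · 1.3862) ≈ 0.0743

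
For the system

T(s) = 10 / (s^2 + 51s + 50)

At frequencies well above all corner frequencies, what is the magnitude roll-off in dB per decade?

-40 dB/decade

Each pole contributes −20 dB/decade at high frequency; each zero contributes +20 dB/decade.
Net: 0 zero(s) − 2 pole(s) → -40 dB/decade.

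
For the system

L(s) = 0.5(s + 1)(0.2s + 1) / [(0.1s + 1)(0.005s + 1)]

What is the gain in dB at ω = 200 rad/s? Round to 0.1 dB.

43.0 dB

At ω = 200 rad/s:
zero (1 + j200·1) = 1 + j200 → |·| ≈ 200, ∠ ≈ 89.71°
zero (1 + j200·0.2) = 1 + j40 → |·| ≈ 40.012, ∠ ≈ 88.57°
pole (1 + j200·0.1) = 1 + j20 → |·| ≈ 20.025, ∠ ≈ 87.14°
pole (1 + j200·0.005) = 1 + j1 → |·| ≈ 1.4142, ∠ ≈ 45.00°
|L| = 0.5 · 200 · 40.012 / (20.025 · 1.4142) ≈ 141.29
Gain = 20 log₁₀(141.29) ≈ 43.00 dB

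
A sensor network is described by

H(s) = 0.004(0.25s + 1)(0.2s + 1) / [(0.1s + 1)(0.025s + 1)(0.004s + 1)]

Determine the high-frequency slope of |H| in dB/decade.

Each pole contributes −20 dB/decade at high frequency; each zero contributes +20 dB/decade.
Net: 2 zero(s) − 3 pole(s) → -20 dB/decade.

-20 dB/decade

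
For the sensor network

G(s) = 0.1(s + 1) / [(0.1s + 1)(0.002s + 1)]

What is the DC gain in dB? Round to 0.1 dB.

G(0) = 0.1 · 1 / 1 = 0.1
20 log₁₀(0.1) ≈ -20.00 dB

-20.0 dB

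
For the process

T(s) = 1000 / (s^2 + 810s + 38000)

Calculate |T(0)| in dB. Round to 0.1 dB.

T(0) = 1000 / 38000 ≈ 0.026316
20 log₁₀(0.026316) ≈ -31.60 dB

-31.6 dB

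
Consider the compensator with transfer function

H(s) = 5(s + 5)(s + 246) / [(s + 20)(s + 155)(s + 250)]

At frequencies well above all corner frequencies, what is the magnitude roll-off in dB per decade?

Each pole contributes −20 dB/decade at high frequency; each zero contributes +20 dB/decade.
Net: 2 zero(s) − 3 pole(s) → -20 dB/decade.

-20 dB/decade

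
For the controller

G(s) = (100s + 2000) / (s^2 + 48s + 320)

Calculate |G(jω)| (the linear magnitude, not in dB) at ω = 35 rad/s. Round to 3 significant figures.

2.11

Substitute s = j35:
Numerator: 100(j35) + 2000 = 2000 + j3500
Denominator: (j35)^2 + 48(j35) + 320 = -905 + j1680
|N| = √(2000² + 3500²) ≈ 4031.1, ∠N ≈ 60.26°
|D| = √(905² + 1680²) ≈ 1908.3, ∠D ≈ 118.31°
|G| = 4031.1 / 1908.3 ≈ 2.1124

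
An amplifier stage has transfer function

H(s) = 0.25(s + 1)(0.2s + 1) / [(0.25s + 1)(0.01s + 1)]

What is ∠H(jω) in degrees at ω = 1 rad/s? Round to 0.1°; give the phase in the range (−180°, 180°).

41.7°

At ω = 1 rad/s:
zero (1 + j1·1) = 1 + j1 → |·| ≈ 1.4142, ∠ ≈ 45.00°
zero (1 + j1·0.2) = 1 + j0.2 → |·| ≈ 1.0198, ∠ ≈ 11.31°
pole (1 + j1·0.25) = 1 + j0.25 → |·| ≈ 1.0308, ∠ ≈ 14.04°
pole (1 + j1·0.01) = 1 + j0.01 → |·| ≈ 1, ∠ ≈ 0.57°
∠H = (45.00° + 11.31°) − (14.04° + 0.57°) = 41.70°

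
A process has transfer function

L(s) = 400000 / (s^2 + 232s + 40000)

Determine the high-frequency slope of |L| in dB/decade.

Each pole contributes −20 dB/decade at high frequency; each zero contributes +20 dB/decade.
Net: 0 zero(s) − 2 pole(s) → -40 dB/decade.

-40 dB/decade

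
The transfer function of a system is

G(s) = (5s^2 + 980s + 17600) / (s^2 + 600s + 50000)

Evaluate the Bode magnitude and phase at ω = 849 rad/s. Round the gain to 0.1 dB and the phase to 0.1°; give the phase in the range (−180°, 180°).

12.8 dB, 24.2°

Substitute s = j849:
Numerator: 5(j849)^2 + 980(j849) + 17600 = -3586405 + j832020
Denominator: (j849)^2 + 600(j849) + 50000 = -670801 + j509400
|N| = √(3586405² + 832020²) ≈ 3.6817e+06, ∠N ≈ 166.94°
|D| = √(670801² + 509400²) ≈ 8.423e+05, ∠D ≈ 142.79°
|G| = 3.6817e+06 / 8.423e+05 ≈ 4.371
Gain = 20 log₁₀(4.371) ≈ 12.81 dB
∠G = 166.94° − 142.79° = 24.15°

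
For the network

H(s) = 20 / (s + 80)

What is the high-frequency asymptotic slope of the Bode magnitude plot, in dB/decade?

-20 dB/decade

Each pole contributes −20 dB/decade at high frequency; each zero contributes +20 dB/decade.
Net: 0 zero(s) − 1 pole(s) → -20 dB/decade.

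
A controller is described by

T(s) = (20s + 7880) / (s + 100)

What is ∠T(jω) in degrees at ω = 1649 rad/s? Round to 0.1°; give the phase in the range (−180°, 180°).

-10.0°

Substitute s = j1649:
Numerator: 20(j1649) + 7880 = 7880 + j32980
Denominator: (j1649) + 100 = 100 + j1649
|N| = √(7880² + 32980²) ≈ 33908, ∠N ≈ 76.56°
|D| = √(100² + 1649²) ≈ 1652, ∠D ≈ 86.53°
∠T = 76.56° − 86.53° = -9.97°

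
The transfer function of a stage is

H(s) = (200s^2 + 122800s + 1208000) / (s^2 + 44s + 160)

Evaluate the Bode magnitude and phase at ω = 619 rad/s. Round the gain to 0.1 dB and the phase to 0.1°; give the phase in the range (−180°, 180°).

Substitute s = j619:
Numerator: 200(j619)^2 + 122800(j619) + 1208000 = -75424200 + j76013200
Denominator: (j619)^2 + 44(j619) + 160 = -383001 + j27236
|N| = √(75424200² + 76013200²) ≈ 1.0708e+08, ∠N ≈ 134.78°
|D| = √(383001² + 27236²) ≈ 3.8397e+05, ∠D ≈ 175.93°
|H| = 1.0708e+08 / 3.8397e+05 ≈ 278.88
Gain = 20 log₁₀(278.88) ≈ 48.91 dB
∠H = 134.78° − 175.93° = -41.15°

48.9 dB, -41.2°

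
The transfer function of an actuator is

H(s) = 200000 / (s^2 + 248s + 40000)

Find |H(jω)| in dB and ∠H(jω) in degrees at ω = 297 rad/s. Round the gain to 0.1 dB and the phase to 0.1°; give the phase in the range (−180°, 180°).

7.1 dB, -123.2°

At s = jω = j297:
quadratic: (j297)² + 248·j297 + 40000 = -48209 + j73656 → |·| ≈ 88030, ∠ ≈ 123.21°
|H| = 200000 / 88030 ≈ 2.272
Gain = 20 log₁₀(2.272) ≈ 7.13 dB
∠H = 0.00° − 123.21° = -123.21°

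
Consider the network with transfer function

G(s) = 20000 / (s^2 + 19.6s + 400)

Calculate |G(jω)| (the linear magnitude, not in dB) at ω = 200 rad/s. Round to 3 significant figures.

At s = jω = j200:
quadratic: (j200)² + 19.6·j200 + 400 = -39600 + j3920 → |·| ≈ 39794, ∠ ≈ 174.35°
|G| = 20000 / 39794 ≈ 0.50259

0.503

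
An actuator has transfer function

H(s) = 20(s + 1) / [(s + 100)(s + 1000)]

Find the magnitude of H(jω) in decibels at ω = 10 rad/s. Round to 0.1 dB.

At s = jω = j10:
zero (s+1): 1 + j10 → |·| = √(1²+10²) = √101 ≈ 10.05, ∠ = arctan(10/1) ≈ 84.29°
pole (s+100): 100 + j10 → |·| = √(100²+10²) = √10100 ≈ 100.5, ∠ = arctan(10/100) ≈ 5.71°
pole (s+1000): 1000 + j10 → |·| = √(1000²+10²) = √1000100 ≈ 1000, ∠ = arctan(10/1000) ≈ 0.57°
|H| = 20 · 10.05 / 1.005e+05 ≈ 0.002
Gain = 20 log₁₀(0.002) ≈ -53.98 dB

-54.0 dB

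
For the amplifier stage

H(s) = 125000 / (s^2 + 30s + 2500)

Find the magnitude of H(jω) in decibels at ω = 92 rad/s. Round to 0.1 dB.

At s = jω = j92:
quadratic: (j92)² + 30·j92 + 2500 = -5964 + j2760 → |·| ≈ 6571.7, ∠ ≈ 155.17°
|H| = 125000 / 6571.7 ≈ 19.021
Gain = 20 log₁₀(19.021) ≈ 25.58 dB

25.6 dB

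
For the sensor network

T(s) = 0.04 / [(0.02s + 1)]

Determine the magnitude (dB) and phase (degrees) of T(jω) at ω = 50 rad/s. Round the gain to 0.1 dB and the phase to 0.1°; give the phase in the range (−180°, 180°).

At ω = 50 rad/s:
pole (1 + j50·0.02) = 1 + j1 → |·| ≈ 1.4142, ∠ ≈ 45.00°
|T| = 0.04 · 1 / (1.4142) ≈ 0.028285
Gain = 20 log₁₀(0.028285) ≈ -30.97 dB
∠T = (0°) − (45.00°) = -45.00°

-31.0 dB, -45.0°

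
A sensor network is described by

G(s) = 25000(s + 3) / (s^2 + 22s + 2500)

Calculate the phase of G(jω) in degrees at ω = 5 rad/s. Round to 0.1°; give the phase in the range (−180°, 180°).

56.5°

At s = jω = j5:
zero (s+3): 3 + j5 → |·| = √(3²+5²) = √34 ≈ 5.831, ∠ = arctan(5/3) ≈ 59.04°
quadratic: (j5)² + 22·j5 + 2500 = 2475 + j110 → |·| ≈ 2477.4, ∠ ≈ 2.54°
∠G = 59.04° − 2.54° = 56.50°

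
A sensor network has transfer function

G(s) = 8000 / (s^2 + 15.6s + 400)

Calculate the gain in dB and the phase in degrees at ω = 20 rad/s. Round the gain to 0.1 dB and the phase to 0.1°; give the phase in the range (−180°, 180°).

28.2 dB, -90.0°

At s = jω = j20:
quadratic: (j20)² + 15.6·j20 + 400 = 0 + j312 → |·| ≈ 312, ∠ ≈ 90.00°
|G| = 8000 / 312 ≈ 25.641
Gain = 20 log₁₀(25.641) ≈ 28.18 dB
∠G = 0.00° − 90.00° = -90.00°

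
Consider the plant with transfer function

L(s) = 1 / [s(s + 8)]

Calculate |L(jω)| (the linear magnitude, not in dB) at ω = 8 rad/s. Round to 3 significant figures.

0.0110

At s = jω = j8:
pole (s+8): 8 + j8 → |·| = √(8²+8²) = √128 ≈ 11.314, ∠ = arctan(8/8) ≈ 45.00°
pole at origin: |s| = 8, ∠ = 90.00° (in denominator)
|L| = 1 / 90.512 ≈ 0.011048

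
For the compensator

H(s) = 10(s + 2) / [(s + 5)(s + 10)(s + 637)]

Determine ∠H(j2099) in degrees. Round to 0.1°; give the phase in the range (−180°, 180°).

At s = jω = j2099:
zero (s+2): 2 + j2099 → |·| = √(2²+2099²) = √4405805 ≈ 2099, ∠ = arctan(2099/2) ≈ 89.95°
pole (s+5): 5 + j2099 → |·| = √(5²+2099²) = √4405826 ≈ 2099, ∠ = arctan(2099/5) ≈ 89.86°
pole (s+10): 10 + j2099 → |·| = √(10²+2099²) = √4405901 ≈ 2099, ∠ = arctan(2099/10) ≈ 89.73°
pole (s+637): 637 + j2099 → |·| = √(637²+2099²) = √4811570 ≈ 2193.5, ∠ = arctan(2099/637) ≈ 73.12°
∠H = 89.95° − 252.71° = -162.76°

-162.8°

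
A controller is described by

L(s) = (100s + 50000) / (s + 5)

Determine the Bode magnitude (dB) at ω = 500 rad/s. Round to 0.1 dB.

Substitute s = j500:
Numerator: 100(j500) + 50000 = 50000 + j50000
Denominator: (j500) + 5 = 5 + j500
|N| = √(50000² + 50000²) ≈ 70711, ∠N ≈ 45.00°
|D| = √(5² + 500²) ≈ 500.02, ∠D ≈ 89.43°
|L| = 70711 / 500.02 ≈ 141.42
Gain = 20 log₁₀(141.42) ≈ 43.01 dB

43.0 dB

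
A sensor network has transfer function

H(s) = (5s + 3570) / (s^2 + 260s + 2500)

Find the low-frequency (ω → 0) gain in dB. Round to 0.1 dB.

H(0) = 3570 / 2500 = 1.428
20 log₁₀(1.428) ≈ 3.09 dB

3.1 dB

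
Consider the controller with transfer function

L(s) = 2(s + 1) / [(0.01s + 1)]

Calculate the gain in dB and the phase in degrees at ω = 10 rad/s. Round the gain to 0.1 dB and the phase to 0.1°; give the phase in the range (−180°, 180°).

At ω = 10 rad/s:
zero (1 + j10·1) = 1 + j10 → |·| ≈ 10.05, ∠ ≈ 84.29°
pole (1 + j10·0.01) = 1 + j0.1 → |·| ≈ 1.005, ∠ ≈ 5.71°
|L| = 2 · 10.05 / (1.005) ≈ 20
Gain = 20 log₁₀(20) ≈ 26.02 dB
∠L = (84.29°) − (5.71°) = 78.58°

26.0 dB, 78.6°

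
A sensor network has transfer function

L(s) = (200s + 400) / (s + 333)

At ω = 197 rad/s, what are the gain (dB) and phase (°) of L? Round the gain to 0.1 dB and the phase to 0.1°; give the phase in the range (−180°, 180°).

40.2 dB, 58.8°

Substitute s = j197:
Numerator: 200(j197) + 400 = 400 + j39400
Denominator: (j197) + 333 = 333 + j197
|N| = √(400² + 39400²) ≈ 39402, ∠N ≈ 89.42°
|D| = √(333² + 197²) ≈ 386.91, ∠D ≈ 30.61°
|L| = 39402 / 386.91 ≈ 101.84
Gain = 20 log₁₀(101.84) ≈ 40.16 dB
∠L = 89.42° − 30.61° = 58.81°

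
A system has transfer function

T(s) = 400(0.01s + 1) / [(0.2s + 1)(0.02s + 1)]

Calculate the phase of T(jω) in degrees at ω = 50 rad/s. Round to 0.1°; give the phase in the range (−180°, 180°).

At ω = 50 rad/s:
zero (1 + j50·0.01) = 1 + j0.5 → |·| ≈ 1.118, ∠ ≈ 26.57°
pole (1 + j50·0.2) = 1 + j10 → |·| ≈ 10.05, ∠ ≈ 84.29°
pole (1 + j50·0.02) = 1 + j1 → |·| ≈ 1.4142, ∠ ≈ 45.00°
∠T = (26.57°) − (84.29° + 45.00°) = -102.72°

-102.7°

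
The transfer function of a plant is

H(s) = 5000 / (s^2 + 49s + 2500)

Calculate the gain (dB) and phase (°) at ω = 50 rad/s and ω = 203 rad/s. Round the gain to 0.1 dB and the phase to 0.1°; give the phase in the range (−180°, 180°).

At s = jω = j50:
quadratic: (j50)² + 49·j50 + 2500 = 0 + j2450 → |·| ≈ 2450, ∠ ≈ 90.00°
|H| = 5000 / 2450 ≈ 2.0408
Gain = 20 log₁₀(2.0408) ≈ 6.20 dB
∠H = 0.00° − 90.00° = -90.00°

At s = jω = j203:
quadratic: (j203)² + 49·j203 + 2500 = -38709 + j9947 → |·| ≈ 39967, ∠ ≈ 165.59°
|H| = 5000 / 39967 ≈ 0.1251
Gain = 20 log₁₀(0.1251) ≈ -18.05 dB
∠H = 0.00° − 165.59° = -165.59°

ω = 50: 6.2 dB, -90.0°; ω = 203: -18.1 dB, -165.6°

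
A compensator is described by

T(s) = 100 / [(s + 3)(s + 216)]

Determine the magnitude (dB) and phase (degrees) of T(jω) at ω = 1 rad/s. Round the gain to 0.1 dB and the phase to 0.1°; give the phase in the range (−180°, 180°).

At s = jω = j1:
pole (s+3): 3 + j1 → |·| = √(3²+1²) = √10 ≈ 3.1623, ∠ = arctan(1/3) ≈ 18.43°
pole (s+216): 216 + j1 → |·| = √(216²+1²) = √46657 ≈ 216, ∠ = arctan(1/216) ≈ 0.27°
|T| = 100 / 683.06 ≈ 0.1464
Gain = 20 log₁₀(0.1464) ≈ -16.69 dB
∠T = 0.00° − 18.70° = -18.70°

-16.7 dB, -18.7°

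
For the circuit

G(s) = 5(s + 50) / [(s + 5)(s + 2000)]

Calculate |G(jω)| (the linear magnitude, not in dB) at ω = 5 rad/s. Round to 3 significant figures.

At s = jω = j5:
zero (s+50): 50 + j5 → |·| = √(50²+5²) = √2525 ≈ 50.249, ∠ = arctan(5/50) ≈ 5.71°
pole (s+5): 5 + j5 → |·| = √(5²+5²) = √50 ≈ 7.0711, ∠ = arctan(5/5) ≈ 45.00°
pole (s+2000): 2000 + j5 → |·| = √(2000²+5²) = √4000025 ≈ 2000, ∠ = arctan(5/2000) ≈ 0.14°
|G| = 5 · 50.249 / 14142 ≈ 0.017766

0.0178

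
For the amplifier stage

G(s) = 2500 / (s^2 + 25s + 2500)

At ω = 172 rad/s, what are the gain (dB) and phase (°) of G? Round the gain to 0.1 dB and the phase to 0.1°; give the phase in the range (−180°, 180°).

-20.8 dB, -171.0°

At s = jω = j172:
quadratic: (j172)² + 25·j172 + 2500 = -27084 + j4300 → |·| ≈ 27423, ∠ ≈ 170.98°
|G| = 2500 / 27423 ≈ 0.091164
Gain = 20 log₁₀(0.091164) ≈ -20.80 dB
∠G = 0.00° − 170.98° = -170.98°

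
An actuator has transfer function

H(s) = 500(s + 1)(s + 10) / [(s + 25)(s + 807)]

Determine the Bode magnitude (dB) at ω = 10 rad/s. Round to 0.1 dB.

10.3 dB

At s = jω = j10:
zero (s+1): 1 + j10 → |·| = √(1²+10²) = √101 ≈ 10.05, ∠ = arctan(10/1) ≈ 84.29°
zero (s+10): 10 + j10 → |·| = √(10²+10²) = √200 ≈ 14.142, ∠ = arctan(10/10) ≈ 45.00°
pole (s+25): 25 + j10 → |·| = √(25²+10²) = √725 ≈ 26.926, ∠ = arctan(10/25) ≈ 21.80°
pole (s+807): 807 + j10 → |·| = √(807²+10²) = √651349 ≈ 807.06, ∠ = arctan(10/807) ≈ 0.71°
|H| = 500 · 142.13 / 21731 ≈ 3.2702
Gain = 20 log₁₀(3.2702) ≈ 10.29 dB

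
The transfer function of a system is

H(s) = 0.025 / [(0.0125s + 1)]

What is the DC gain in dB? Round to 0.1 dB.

-32.0 dB

H(0) = 0.025 · 1 / 1 = 0.025
20 log₁₀(0.025) ≈ -32.04 dB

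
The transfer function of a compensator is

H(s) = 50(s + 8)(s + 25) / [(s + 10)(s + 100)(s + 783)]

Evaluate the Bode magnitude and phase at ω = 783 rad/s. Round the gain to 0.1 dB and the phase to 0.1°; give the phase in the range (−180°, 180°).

-27.0 dB, -39.4°

At s = jω = j783:
zero (s+8): 8 + j783 → |·| = √(8²+783²) = √613153 ≈ 783.04, ∠ = arctan(783/8) ≈ 89.41°
zero (s+25): 25 + j783 → |·| = √(25²+783²) = √613714 ≈ 783.4, ∠ = arctan(783/25) ≈ 88.17°
pole (s+10): 10 + j783 → |·| = √(10²+783²) = √613189 ≈ 783.06, ∠ = arctan(783/10) ≈ 89.27°
pole (s+100): 100 + j783 → |·| = √(100²+783²) = √623089 ≈ 789.36, ∠ = arctan(783/100) ≈ 82.72°
pole (s+783): 783 + j783 → |·| = √(783²+783²) = √1226178 ≈ 1107.3, ∠ = arctan(783/783) ≈ 45.00°
|H| = 50 · 6.1343e+05 / 6.8444e+08 ≈ 0.044813
Gain = 20 log₁₀(0.044813) ≈ -26.97 dB
∠H = 177.58° − 216.99° = -39.41°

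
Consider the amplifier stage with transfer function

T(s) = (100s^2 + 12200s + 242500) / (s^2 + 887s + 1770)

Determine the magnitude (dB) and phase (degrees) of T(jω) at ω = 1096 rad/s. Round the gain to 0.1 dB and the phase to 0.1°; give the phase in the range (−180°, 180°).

37.9 dB, 32.7°

Substitute s = j1096:
Numerator: 100(j1096)^2 + 12200(j1096) + 242500 = -119879100 + j13371200
Denominator: (j1096)^2 + 887(j1096) + 1770 = -1199446 + j972152
|N| = √(119879100² + 13371200²) ≈ 1.2062e+08, ∠N ≈ 173.64°
|D| = √(1199446² + 972152²) ≈ 1.5439e+06, ∠D ≈ 140.98°
|T| = 1.2062e+08 / 1.5439e+06 ≈ 78.127
Gain = 20 log₁₀(78.127) ≈ 37.86 dB
∠T = 173.64° − 140.98° = 32.66°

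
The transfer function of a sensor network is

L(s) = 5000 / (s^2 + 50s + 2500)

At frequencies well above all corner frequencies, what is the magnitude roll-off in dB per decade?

Each pole contributes −20 dB/decade at high frequency; each zero contributes +20 dB/decade.
Net: 0 zero(s) − 2 pole(s) → -40 dB/decade.

-40 dB/decade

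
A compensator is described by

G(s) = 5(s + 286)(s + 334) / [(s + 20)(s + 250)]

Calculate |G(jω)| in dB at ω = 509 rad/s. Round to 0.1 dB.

At s = jω = j509:
zero (s+286): 286 + j509 → |·| = √(286²+509²) = √340877 ≈ 583.85, ∠ = arctan(509/286) ≈ 60.67°
zero (s+334): 334 + j509 → |·| = √(334²+509²) = √370637 ≈ 608.8, ∠ = arctan(509/334) ≈ 56.73°
pole (s+20): 20 + j509 → |·| = √(20²+509²) = √259481 ≈ 509.39, ∠ = arctan(509/20) ≈ 87.75°
pole (s+250): 250 + j509 → |·| = √(250²+509²) = √321581 ≈ 567.08, ∠ = arctan(509/250) ≈ 63.84°
|G| = 5 · 3.5545e+05 / 2.8886e+05 ≈ 6.1526
Gain = 20 log₁₀(6.1526) ≈ 15.78 dB

15.8 dB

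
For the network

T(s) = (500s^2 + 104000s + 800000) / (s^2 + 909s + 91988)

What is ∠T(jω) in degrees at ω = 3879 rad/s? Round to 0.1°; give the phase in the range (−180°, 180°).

10.2°

Substitute s = j3879:
Numerator: 500(j3879)^2 + 104000(j3879) + 800000 = -7522520500 + j403416000
Denominator: (j3879)^2 + 909(j3879) + 91988 = -14954653 + j3526011
|N| = √(7522520500² + 403416000²) ≈ 7.5333e+09, ∠N ≈ 176.93°
|D| = √(14954653² + 3526011²) ≈ 1.5365e+07, ∠D ≈ 166.73°
∠T = 176.93° − 166.73° = 10.20°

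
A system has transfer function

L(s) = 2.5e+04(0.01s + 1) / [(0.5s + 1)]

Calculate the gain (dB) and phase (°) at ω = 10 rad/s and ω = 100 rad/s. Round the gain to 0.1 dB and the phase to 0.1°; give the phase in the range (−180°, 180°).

ω = 10: 73.9 dB, -73.0°; ω = 100: 57.0 dB, -43.9°

At ω = 10 rad/s:
zero (1 + j10·0.01) = 1 + j0.1 → |·| ≈ 1.005, ∠ ≈ 5.71°
pole (1 + j10·0.5) = 1 + j5 → |·| ≈ 5.099, ∠ ≈ 78.69°
|L| = 2.5e+04 · 1.005 / (5.099) ≈ 4927.4
Gain = 20 log₁₀(4927.4) ≈ 73.85 dB
∠L = (5.71°) − (78.69°) = -72.98°

At ω = 100 rad/s:
zero (1 + j100·0.01) = 1 + j1 → |·| ≈ 1.4142, ∠ ≈ 45.00°
pole (1 + j100·0.5) = 1 + j50 → |·| ≈ 50.01, ∠ ≈ 88.85°
|L| = 2.5e+04 · 1.4142 / (50.01) ≈ 706.96
Gain = 20 log₁₀(706.96) ≈ 56.99 dB
∠L = (45.00°) − (88.85°) = -43.85°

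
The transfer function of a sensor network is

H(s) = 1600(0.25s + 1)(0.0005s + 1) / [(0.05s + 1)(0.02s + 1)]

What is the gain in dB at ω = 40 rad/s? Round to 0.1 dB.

At ω = 40 rad/s:
zero (1 + j40·0.25) = 1 + j10 → |·| ≈ 10.05, ∠ ≈ 84.29°
zero (1 + j40·0.0005) = 1 + j0.02 → |·| ≈ 1.0002, ∠ ≈ 1.15°
pole (1 + j40·0.05) = 1 + j2 → |·| ≈ 2.2361, ∠ ≈ 63.43°
pole (1 + j40·0.02) = 1 + j0.8 → |·| ≈ 1.2806, ∠ ≈ 38.66°
|H| = 1600 · 10.05 · 1.0002 / (2.2361 · 1.2806) ≈ 5616.5
Gain = 20 log₁₀(5616.5) ≈ 74.99 dB

75.0 dB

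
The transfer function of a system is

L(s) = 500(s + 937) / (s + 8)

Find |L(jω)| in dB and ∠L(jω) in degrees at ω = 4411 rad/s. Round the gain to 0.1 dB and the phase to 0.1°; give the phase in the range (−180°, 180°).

At s = jω = j4411:
zero (s+937): 937 + j4411 → |·| = √(937²+4411²) = √20334890 ≈ 4509.4, ∠ = arctan(4411/937) ≈ 78.01°
pole (s+8): 8 + j4411 → |·| = √(8²+4411²) = √19456985 ≈ 4411, ∠ = arctan(4411/8) ≈ 89.90°
|L| = 500 · 4509.4 / 4411 ≈ 511.15
Gain = 20 log₁₀(511.15) ≈ 54.17 dB
∠L = 78.01° − 89.90° = -11.89°

54.2 dB, -11.9°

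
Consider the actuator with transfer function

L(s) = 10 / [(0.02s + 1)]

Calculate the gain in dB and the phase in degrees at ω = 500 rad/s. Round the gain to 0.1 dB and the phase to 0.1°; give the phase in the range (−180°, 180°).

-0.0 dB, -84.3°

At ω = 500 rad/s:
pole (1 + j500·0.02) = 1 + j10 → |·| ≈ 10.05, ∠ ≈ 84.29°
|L| = 10 · 1 / (10.05) ≈ 0.99502
Gain = 20 log₁₀(0.99502) ≈ -0.04 dB
∠L = (0°) − (84.29°) = -84.29°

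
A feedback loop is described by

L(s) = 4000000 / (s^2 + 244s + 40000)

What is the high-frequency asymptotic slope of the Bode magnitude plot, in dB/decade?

Each pole contributes −20 dB/decade at high frequency; each zero contributes +20 dB/decade.
Net: 0 zero(s) − 2 pole(s) → -40 dB/decade.

-40 dB/decade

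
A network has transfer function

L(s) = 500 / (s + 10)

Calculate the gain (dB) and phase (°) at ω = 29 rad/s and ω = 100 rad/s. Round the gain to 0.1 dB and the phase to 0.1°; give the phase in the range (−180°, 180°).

At s = jω = j29:
pole (s+10): 10 + j29 → |·| = √(10²+29²) = √941 ≈ 30.676, ∠ = arctan(29/10) ≈ 70.97°
|L| = 500 / 30.676 ≈ 16.299
Gain = 20 log₁₀(16.299) ≈ 24.24 dB
∠L = 0.00° − 70.97° = -70.97°

At s = jω = j100:
pole (s+10): 10 + j100 → |·| = √(10²+100²) = √10100 ≈ 100.5, ∠ = arctan(100/10) ≈ 84.29°
|L| = 500 / 100.5 ≈ 4.9751
Gain = 20 log₁₀(4.9751) ≈ 13.94 dB
∠L = 0.00° − 84.29° = -84.29°

ω = 29: 24.2 dB, -71.0°; ω = 100: 13.9 dB, -84.3°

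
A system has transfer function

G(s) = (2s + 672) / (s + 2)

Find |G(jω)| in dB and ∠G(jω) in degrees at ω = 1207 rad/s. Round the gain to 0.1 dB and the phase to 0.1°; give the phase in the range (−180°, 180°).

Substitute s = j1207:
Numerator: 2(j1207) + 672 = 672 + j2414
Denominator: (j1207) + 2 = 2 + j1207
|N| = √(672² + 2414²) ≈ 2505.8, ∠N ≈ 74.44°
|D| = √(2² + 1207²) ≈ 1207, ∠D ≈ 89.91°
|G| = 2505.8 / 1207 ≈ 2.0761
Gain = 20 log₁₀(2.0761) ≈ 6.34 dB
∠G = 74.44° − 89.91° = -15.47°

6.3 dB, -15.5°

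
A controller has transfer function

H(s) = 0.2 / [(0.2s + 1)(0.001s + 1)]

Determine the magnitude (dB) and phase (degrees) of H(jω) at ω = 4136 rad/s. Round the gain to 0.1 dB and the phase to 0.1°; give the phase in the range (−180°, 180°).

-84.9 dB, -166.3°

At ω = 4136 rad/s:
pole (1 + j4136·0.2) = 1 + j827.2 → |·| ≈ 827.2, ∠ ≈ 89.93°
pole (1 + j4136·0.001) = 1 + j4.136 → |·| ≈ 4.2552, ∠ ≈ 76.41°
|H| = 0.2 · 1 / (827.2 · 4.2552) ≈ 5.682e-05
Gain = 20 log₁₀(5.682e-05) ≈ -84.91 dB
∠H = (0°) − (89.93° + 76.41°) = -166.34°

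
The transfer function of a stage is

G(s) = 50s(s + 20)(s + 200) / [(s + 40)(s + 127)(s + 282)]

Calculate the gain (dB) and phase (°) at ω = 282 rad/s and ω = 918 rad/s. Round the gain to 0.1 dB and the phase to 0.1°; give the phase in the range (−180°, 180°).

ω = 282: 31.9 dB, 37.9°; ω = 918: 33.7 dB, 13.9°

At s = jω = j282:
zero (s+20): 20 + j282 → |·| = √(20²+282²) = √79924 ≈ 282.71, ∠ = arctan(282/20) ≈ 85.94°
zero (s+200): 200 + j282 → |·| = √(200²+282²) = √119524 ≈ 345.72, ∠ = arctan(282/200) ≈ 54.65°
zero at origin: s = j282 → |·| = 282, ∠ = 90.00°
pole (s+40): 40 + j282 → |·| = √(40²+282²) = √81124 ≈ 284.82, ∠ = arctan(282/40) ≈ 81.93°
pole (s+127): 127 + j282 → |·| = √(127²+282²) = √95653 ≈ 309.28, ∠ = arctan(282/127) ≈ 65.76°
pole (s+282): 282 + j282 → |·| = √(282²+282²) = √159048 ≈ 398.81, ∠ = arctan(282/282) ≈ 45.00°
|G| = 50 · 2.7562e+07 / 3.5131e+07 ≈ 39.227
Gain = 20 log₁₀(39.227) ≈ 31.87 dB
∠G = 230.59° − 192.69° = 37.90°

At s = jω = j918:
zero (s+20): 20 + j918 → |·| = √(20²+918²) = √843124 ≈ 918.22, ∠ = arctan(918/20) ≈ 88.75°
zero (s+200): 200 + j918 → |·| = √(200²+918²) = √882724 ≈ 939.53, ∠ = arctan(918/200) ≈ 77.71°
zero at origin: s = j918 → |·| = 918, ∠ = 90.00°
pole (s+40): 40 + j918 → |·| = √(40²+918²) = √844324 ≈ 918.87, ∠ = arctan(918/40) ≈ 87.51°
pole (s+127): 127 + j918 → |·| = √(127²+918²) = √858853 ≈ 926.74, ∠ = arctan(918/127) ≈ 82.12°
pole (s+282): 282 + j918 → |·| = √(282²+918²) = √922248 ≈ 960.34, ∠ = arctan(918/282) ≈ 72.92°
|G| = 50 · 7.9195e+08 / 8.1778e+08 ≈ 48.421
Gain = 20 log₁₀(48.421) ≈ 33.70 dB
∠G = 256.46° − 242.55° = 13.91°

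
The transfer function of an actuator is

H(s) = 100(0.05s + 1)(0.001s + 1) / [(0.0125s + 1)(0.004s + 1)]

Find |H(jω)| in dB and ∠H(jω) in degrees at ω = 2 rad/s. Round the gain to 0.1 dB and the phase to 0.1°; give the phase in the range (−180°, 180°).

At ω = 2 rad/s:
zero (1 + j2·0.05) = 1 + j0.1 → |·| ≈ 1.005, ∠ ≈ 5.71°
zero (1 + j2·0.001) = 1 + j0.002 → |·| ≈ 1, ∠ ≈ 0.11°
pole (1 + j2·0.0125) = 1 + j0.025 → |·| ≈ 1.0003, ∠ ≈ 1.43°
pole (1 + j2·0.004) = 1 + j0.008 → |·| ≈ 1, ∠ ≈ 0.46°
|H| = 100 · 1.005 · 1 / (1.0003 · 1) ≈ 100.47
Gain = 20 log₁₀(100.47) ≈ 40.04 dB
∠H = (5.71° + 0.11°) − (1.43° + 0.46°) = 3.93°

40.0 dB, 3.9°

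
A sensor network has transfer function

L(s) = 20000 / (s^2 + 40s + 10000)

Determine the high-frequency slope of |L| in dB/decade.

Each pole contributes −20 dB/decade at high frequency; each zero contributes +20 dB/decade.
Net: 0 zero(s) − 2 pole(s) → -40 dB/decade.

-40 dB/decade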